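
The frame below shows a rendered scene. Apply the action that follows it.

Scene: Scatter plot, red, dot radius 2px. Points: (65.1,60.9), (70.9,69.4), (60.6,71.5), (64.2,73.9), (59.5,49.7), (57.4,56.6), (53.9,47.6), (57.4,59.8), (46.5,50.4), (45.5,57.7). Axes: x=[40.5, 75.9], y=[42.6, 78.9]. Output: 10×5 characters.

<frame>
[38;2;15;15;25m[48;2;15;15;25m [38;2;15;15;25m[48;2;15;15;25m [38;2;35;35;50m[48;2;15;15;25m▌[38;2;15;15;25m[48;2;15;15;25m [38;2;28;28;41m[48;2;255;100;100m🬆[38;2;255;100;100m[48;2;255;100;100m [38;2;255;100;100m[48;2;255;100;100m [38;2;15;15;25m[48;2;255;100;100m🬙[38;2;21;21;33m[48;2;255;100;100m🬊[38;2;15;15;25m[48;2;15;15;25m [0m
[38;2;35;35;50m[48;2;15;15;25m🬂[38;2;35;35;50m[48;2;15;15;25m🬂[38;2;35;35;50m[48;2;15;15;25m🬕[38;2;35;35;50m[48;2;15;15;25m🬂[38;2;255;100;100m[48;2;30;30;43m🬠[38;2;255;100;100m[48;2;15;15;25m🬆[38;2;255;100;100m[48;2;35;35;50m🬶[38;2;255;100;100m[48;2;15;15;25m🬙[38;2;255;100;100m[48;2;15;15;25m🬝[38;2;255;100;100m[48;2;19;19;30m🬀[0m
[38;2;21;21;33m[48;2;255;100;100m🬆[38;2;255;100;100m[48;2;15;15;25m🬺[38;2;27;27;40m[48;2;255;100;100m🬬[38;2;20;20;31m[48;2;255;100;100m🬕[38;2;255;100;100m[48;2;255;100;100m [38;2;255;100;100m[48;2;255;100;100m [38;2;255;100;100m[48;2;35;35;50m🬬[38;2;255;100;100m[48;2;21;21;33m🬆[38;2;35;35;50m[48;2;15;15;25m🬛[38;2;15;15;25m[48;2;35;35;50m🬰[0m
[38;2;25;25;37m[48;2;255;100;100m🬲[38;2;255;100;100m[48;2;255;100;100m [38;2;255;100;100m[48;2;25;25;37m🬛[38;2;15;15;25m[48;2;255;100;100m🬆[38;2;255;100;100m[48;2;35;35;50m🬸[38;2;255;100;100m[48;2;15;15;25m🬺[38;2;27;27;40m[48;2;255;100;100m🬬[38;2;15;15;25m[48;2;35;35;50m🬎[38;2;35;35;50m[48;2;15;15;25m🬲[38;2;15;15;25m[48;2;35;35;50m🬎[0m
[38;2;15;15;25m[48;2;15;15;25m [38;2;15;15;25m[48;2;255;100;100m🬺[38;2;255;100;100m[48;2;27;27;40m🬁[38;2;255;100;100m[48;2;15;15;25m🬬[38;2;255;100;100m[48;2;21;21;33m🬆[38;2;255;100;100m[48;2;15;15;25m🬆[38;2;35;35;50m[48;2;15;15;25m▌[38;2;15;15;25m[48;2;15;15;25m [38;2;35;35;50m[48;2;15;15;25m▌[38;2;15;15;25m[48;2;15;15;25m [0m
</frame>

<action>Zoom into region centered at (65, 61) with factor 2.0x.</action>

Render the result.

<frame>
[38;2;15;15;25m[48;2;15;15;25m [38;2;15;15;25m[48;2;15;15;25m [38;2;35;35;50m[48;2;15;15;25m▌[38;2;15;15;25m[48;2;15;15;25m [38;2;35;35;50m[48;2;15;15;25m▌[38;2;15;15;25m[48;2;15;15;25m [38;2;255;100;100m[48;2;27;27;40m🬁[38;2;255;100;100m[48;2;15;15;25m🬬[38;2;255;100;100m[48;2;21;21;33m🬆[38;2;15;15;25m[48;2;15;15;25m [0m
[38;2;23;23;35m[48;2;255;100;100m🬝[38;2;35;35;50m[48;2;15;15;25m🬂[38;2;35;35;50m[48;2;15;15;25m🬕[38;2;35;35;50m[48;2;15;15;25m🬂[38;2;31;31;45m[48;2;255;100;100m🬝[38;2;35;35;50m[48;2;15;15;25m🬂[38;2;35;35;50m[48;2;15;15;25m🬕[38;2;35;35;50m[48;2;15;15;25m🬂[38;2;35;35;50m[48;2;15;15;25m🬕[38;2;35;35;50m[48;2;15;15;25m🬂[0m
[38;2;255;100;100m[48;2;255;100;100m [38;2;255;100;100m[48;2;15;15;25m🬛[38;2;35;35;50m[48;2;15;15;25m🬛[38;2;19;19;30m[48;2;255;100;100m🬴[38;2;255;100;100m[48;2;255;100;100m [38;2;255;100;100m[48;2;15;15;25m🬛[38;2;35;35;50m[48;2;15;15;25m🬛[38;2;15;15;25m[48;2;35;35;50m🬰[38;2;35;35;50m[48;2;15;15;25m🬛[38;2;15;15;25m[48;2;35;35;50m🬰[0m
[38;2;255;100;100m[48;2;255;100;100m [38;2;255;100;100m[48;2;25;25;37m🬛[38;2;35;35;50m[48;2;15;15;25m🬲[38;2;15;15;25m[48;2;35;35;50m🬎[38;2;255;100;100m[48;2;31;31;45m🬁[38;2;15;15;25m[48;2;35;35;50m🬎[38;2;35;35;50m[48;2;15;15;25m🬲[38;2;15;15;25m[48;2;35;35;50m🬎[38;2;35;35;50m[48;2;15;15;25m🬲[38;2;15;15;25m[48;2;35;35;50m🬎[0m
[38;2;15;15;25m[48;2;255;100;100m🬺[38;2;15;15;25m[48;2;15;15;25m [38;2;35;35;50m[48;2;15;15;25m▌[38;2;15;15;25m[48;2;15;15;25m [38;2;35;35;50m[48;2;15;15;25m▌[38;2;15;15;25m[48;2;15;15;25m [38;2;35;35;50m[48;2;15;15;25m▌[38;2;15;15;25m[48;2;15;15;25m [38;2;35;35;50m[48;2;15;15;25m▌[38;2;15;15;25m[48;2;15;15;25m [0m
</frame>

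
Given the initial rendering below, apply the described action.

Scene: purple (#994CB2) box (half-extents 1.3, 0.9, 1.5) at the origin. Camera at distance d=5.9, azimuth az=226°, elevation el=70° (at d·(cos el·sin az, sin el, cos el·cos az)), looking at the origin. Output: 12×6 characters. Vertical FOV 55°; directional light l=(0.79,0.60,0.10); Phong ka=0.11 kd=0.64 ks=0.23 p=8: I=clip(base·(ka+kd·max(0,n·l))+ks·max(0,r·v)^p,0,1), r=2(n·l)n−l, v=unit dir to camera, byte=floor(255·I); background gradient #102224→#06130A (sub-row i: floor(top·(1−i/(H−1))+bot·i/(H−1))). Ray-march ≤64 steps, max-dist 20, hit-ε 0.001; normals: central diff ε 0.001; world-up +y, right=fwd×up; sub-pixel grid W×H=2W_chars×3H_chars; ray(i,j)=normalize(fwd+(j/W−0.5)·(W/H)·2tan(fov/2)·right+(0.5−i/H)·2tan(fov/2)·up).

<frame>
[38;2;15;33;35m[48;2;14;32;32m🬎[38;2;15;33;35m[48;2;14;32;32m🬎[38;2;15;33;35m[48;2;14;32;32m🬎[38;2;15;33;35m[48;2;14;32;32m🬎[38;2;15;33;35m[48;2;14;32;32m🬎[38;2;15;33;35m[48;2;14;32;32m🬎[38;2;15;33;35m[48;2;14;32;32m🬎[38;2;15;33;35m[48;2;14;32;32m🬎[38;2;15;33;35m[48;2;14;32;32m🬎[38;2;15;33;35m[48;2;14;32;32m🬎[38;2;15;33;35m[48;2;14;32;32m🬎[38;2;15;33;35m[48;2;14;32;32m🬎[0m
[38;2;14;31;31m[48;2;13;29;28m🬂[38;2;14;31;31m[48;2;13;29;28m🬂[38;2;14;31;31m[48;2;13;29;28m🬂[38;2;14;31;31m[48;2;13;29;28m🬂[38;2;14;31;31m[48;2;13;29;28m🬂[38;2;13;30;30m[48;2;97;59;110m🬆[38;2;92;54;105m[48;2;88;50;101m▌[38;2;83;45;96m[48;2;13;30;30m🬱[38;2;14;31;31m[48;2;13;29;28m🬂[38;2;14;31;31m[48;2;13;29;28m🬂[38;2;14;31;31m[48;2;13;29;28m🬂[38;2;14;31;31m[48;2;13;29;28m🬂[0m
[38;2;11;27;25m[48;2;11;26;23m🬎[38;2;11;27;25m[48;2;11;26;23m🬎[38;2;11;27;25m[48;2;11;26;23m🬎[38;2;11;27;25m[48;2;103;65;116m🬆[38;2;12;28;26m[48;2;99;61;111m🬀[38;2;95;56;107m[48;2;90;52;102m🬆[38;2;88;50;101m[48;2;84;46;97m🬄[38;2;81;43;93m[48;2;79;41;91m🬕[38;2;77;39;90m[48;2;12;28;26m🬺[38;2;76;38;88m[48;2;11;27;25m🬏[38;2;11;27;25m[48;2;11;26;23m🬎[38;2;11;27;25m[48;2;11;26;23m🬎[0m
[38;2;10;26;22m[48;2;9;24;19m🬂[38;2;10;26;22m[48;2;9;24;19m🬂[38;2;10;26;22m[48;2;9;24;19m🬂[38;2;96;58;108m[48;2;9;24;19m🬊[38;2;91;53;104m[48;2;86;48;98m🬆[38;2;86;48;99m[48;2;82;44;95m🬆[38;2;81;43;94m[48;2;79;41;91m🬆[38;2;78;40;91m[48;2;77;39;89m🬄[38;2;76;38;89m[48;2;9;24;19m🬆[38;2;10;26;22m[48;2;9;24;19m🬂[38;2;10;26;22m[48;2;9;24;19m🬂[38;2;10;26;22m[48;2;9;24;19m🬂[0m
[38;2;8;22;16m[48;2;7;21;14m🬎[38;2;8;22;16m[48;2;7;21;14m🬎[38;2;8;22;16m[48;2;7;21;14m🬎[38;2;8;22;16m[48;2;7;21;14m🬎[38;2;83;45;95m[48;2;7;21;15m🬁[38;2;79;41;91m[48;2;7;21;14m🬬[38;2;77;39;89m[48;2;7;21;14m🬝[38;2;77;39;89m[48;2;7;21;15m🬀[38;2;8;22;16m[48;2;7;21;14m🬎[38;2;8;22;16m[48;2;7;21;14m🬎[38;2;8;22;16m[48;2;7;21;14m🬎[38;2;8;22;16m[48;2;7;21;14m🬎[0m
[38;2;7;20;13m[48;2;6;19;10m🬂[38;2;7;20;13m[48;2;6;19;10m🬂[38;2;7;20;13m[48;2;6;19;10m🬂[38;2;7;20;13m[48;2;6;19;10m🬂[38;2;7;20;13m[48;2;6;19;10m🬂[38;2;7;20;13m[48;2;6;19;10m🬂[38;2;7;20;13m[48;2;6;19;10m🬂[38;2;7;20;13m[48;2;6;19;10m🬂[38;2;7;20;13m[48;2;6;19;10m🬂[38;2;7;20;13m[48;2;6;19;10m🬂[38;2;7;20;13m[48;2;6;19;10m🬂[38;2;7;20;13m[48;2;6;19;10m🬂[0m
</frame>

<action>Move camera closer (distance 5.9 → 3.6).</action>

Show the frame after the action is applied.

<frame>
[38;2;15;33;35m[48;2;14;32;32m🬎[38;2;15;33;35m[48;2;14;32;32m🬎[38;2;15;33;35m[48;2;14;32;32m🬎[38;2;15;33;35m[48;2;14;32;32m🬎[38;2;15;33;35m[48;2;111;73;124m🬆[38;2;16;34;36m[48;2;102;64;114m🬀[38;2;95;57;107m[48;2;90;52;103m▌[38;2;87;49;99m[48;2;84;46;96m▌[38;2;80;42;93m[48;2;15;33;35m🬱[38;2;78;40;90m[48;2;15;33;34m🬏[38;2;15;33;35m[48;2;14;32;32m🬎[38;2;15;33;35m[48;2;14;32;32m🬎[0m
[38;2;14;31;31m[48;2;13;29;28m🬂[38;2;14;31;31m[48;2;13;29;28m🬂[38;2;13;30;30m[48;2;121;83;133m🬆[38;2;120;82;132m[48;2;115;77;128m🬆[38;2;113;75;125m[48;2;107;69;120m🬄[38;2;102;64;114m[48;2;97;59;109m▌[38;2;92;54;105m[48;2;88;50;101m▌[38;2;85;47;97m[48;2;82;44;94m▌[38;2;80;42;92m[48;2;78;40;90m▌[38;2;77;39;90m[48;2;76;38;89m🬄[38;2;76;37;88m[48;2;13;30;30m🬱[38;2;75;37;88m[48;2;13;30;29m🬏[0m
[38;2;11;27;25m[48;2;110;72;122m🬆[38;2;116;78;128m[48;2;109;71;121m🬎[38;2;115;77;127m[48;2;108;70;120m🬆[38;2;110;72;122m[48;2;103;65;116m🬆[38;2;103;65;115m[48;2;97;59;109m🬆[38;2;95;56;107m[48;2;90;52;102m🬆[38;2;88;50;101m[48;2;84;46;97m🬄[38;2;81;43;93m[48;2;79;41;91m🬕[38;2;78;40;90m[48;2;77;39;89m🬕[38;2;77;39;89m[48;2;76;38;88m🬀[38;2;76;38;88m[48;2;75;37;88m🬄[38;2;75;37;88m[48;2;11;26;23m🬝[0m
[38;2;104;66;116m[48;2;9;24;20m🬁[38;2;100;62;112m[48;2;81;44;93m🬬[38;2;100;62;113m[48;2;93;55;106m🬆[38;2;97;59;109m[48;2;91;53;103m🬆[38;2;91;53;104m[48;2;86;48;98m🬆[38;2;86;48;99m[48;2;82;44;95m🬆[38;2;81;43;94m[48;2;79;41;91m🬆[38;2;78;40;91m[48;2;77;39;89m🬄[38;2;77;39;89m[48;2;76;38;88m🬄[38;2;76;38;88m[48;2;75;37;88m🬆[38;2;75;37;88m[48;2;9;24;19m🬝[38;2;75;37;88m[48;2;9;24;20m🬀[0m
[38;2;8;22;16m[48;2;7;21;14m🬎[38;2;90;52;102m[48;2;7;21;15m🬁[38;2;86;48;98m[48;2;7;21;14m🬬[38;2;85;47;97m[48;2;82;44;94m🬆[38;2;83;45;95m[48;2;80;41;92m🬆[38;2;80;42;92m[48;2;77;39;90m🬆[38;2;78;40;90m[48;2;76;38;89m🬆[38;2;77;39;89m[48;2;76;38;88m🬀[38;2;76;38;88m[48;2;75;37;88m🬆[38;2;75;37;88m[48;2;7;21;14m🬆[38;2;8;22;16m[48;2;7;21;14m🬎[38;2;8;22;16m[48;2;7;21;14m🬎[0m
[38;2;7;20;13m[48;2;6;19;10m🬂[38;2;7;20;13m[48;2;6;19;10m🬂[38;2;7;20;13m[48;2;6;19;10m🬂[38;2;78;40;90m[48;2;6;19;10m🬬[38;2;77;39;90m[48;2;76;38;89m🬆[38;2;77;39;89m[48;2;76;38;88m🬂[38;2;76;38;88m[48;2;75;37;88m🬎[38;2;75;37;88m[48;2;6;19;10m🬝[38;2;75;37;88m[48;2;6;19;11m🬀[38;2;7;20;13m[48;2;6;19;10m🬂[38;2;7;20;13m[48;2;6;19;10m🬂[38;2;7;20;13m[48;2;6;19;10m🬂[0m
</frame>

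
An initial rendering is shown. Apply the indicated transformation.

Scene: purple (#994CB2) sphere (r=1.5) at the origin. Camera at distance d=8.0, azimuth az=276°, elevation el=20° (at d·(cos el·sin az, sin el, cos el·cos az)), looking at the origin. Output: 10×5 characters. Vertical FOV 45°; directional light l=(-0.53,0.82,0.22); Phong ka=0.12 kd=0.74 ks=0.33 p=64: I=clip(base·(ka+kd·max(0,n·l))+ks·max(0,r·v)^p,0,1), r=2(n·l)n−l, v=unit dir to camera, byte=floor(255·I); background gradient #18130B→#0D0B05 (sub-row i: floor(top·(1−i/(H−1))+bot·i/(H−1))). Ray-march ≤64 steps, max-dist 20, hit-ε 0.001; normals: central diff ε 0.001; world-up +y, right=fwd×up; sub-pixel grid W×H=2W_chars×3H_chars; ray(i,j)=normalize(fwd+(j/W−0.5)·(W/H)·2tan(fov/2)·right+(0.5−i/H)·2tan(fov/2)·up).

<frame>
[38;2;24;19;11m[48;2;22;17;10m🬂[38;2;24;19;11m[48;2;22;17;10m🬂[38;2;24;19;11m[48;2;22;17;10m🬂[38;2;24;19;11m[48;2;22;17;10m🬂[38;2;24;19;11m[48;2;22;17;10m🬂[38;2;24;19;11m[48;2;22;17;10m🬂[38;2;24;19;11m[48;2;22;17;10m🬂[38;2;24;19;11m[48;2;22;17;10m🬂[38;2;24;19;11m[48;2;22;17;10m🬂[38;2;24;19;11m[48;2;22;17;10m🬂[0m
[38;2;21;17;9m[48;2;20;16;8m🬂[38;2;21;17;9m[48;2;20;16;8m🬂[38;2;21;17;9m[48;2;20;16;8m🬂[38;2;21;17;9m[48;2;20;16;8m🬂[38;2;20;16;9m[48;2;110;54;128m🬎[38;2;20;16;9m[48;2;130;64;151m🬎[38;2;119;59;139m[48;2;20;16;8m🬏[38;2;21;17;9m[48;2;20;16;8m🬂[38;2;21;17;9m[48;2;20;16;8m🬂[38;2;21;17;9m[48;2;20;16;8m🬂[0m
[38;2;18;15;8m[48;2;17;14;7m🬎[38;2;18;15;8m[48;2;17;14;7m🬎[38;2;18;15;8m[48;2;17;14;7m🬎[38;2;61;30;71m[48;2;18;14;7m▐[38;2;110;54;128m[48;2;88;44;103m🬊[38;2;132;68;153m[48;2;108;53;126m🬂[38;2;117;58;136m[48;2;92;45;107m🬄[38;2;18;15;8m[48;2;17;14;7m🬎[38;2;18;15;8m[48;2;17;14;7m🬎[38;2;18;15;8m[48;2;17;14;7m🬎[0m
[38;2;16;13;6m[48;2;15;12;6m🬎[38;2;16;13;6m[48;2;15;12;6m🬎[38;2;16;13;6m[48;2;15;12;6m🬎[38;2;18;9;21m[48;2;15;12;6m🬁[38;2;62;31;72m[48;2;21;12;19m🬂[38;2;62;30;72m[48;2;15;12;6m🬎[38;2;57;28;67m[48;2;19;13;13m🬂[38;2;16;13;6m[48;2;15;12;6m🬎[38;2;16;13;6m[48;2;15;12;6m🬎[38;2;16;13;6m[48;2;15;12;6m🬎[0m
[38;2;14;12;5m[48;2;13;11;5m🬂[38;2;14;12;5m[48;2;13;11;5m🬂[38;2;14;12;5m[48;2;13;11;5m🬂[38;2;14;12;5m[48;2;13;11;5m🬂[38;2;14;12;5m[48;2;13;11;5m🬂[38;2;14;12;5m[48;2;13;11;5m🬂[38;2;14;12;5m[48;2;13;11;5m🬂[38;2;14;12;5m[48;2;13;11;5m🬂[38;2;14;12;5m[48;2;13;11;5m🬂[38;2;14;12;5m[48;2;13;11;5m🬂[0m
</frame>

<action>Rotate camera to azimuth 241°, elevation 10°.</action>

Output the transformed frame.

<frame>
[38;2;24;19;11m[48;2;22;17;10m🬂[38;2;24;19;11m[48;2;22;17;10m🬂[38;2;24;19;11m[48;2;22;17;10m🬂[38;2;24;19;11m[48;2;22;17;10m🬂[38;2;24;19;11m[48;2;22;17;10m🬂[38;2;24;19;11m[48;2;22;17;10m🬂[38;2;24;19;11m[48;2;22;17;10m🬂[38;2;24;19;11m[48;2;22;17;10m🬂[38;2;24;19;11m[48;2;22;17;10m🬂[38;2;24;19;11m[48;2;22;17;10m🬂[0m
[38;2;21;17;9m[48;2;20;16;8m🬂[38;2;21;17;9m[48;2;20;16;8m🬂[38;2;21;17;9m[48;2;20;16;8m🬂[38;2;21;17;9m[48;2;20;16;8m🬂[38;2;20;16;9m[48;2;87;43;102m🬎[38;2;20;16;9m[48;2;119;59;139m🬎[38;2;130;64;152m[48;2;20;16;8m🬏[38;2;21;17;9m[48;2;20;16;8m🬂[38;2;21;17;9m[48;2;20;16;8m🬂[38;2;21;17;9m[48;2;20;16;8m🬂[0m
[38;2;18;15;8m[48;2;17;14;7m🬎[38;2;18;15;8m[48;2;17;14;7m🬎[38;2;18;15;8m[48;2;17;14;7m🬎[38;2;28;14;33m[48;2;18;13;11m🬉[38;2;75;36;87m[48;2;43;21;50m🬊[38;2;192;135;210m[48;2;83;41;96m🬁[38;2;110;54;128m[48;2;81;40;94m🬎[38;2;18;15;8m[48;2;17;14;7m🬎[38;2;18;15;8m[48;2;17;14;7m🬎[38;2;18;15;8m[48;2;17;14;7m🬎[0m
[38;2;16;13;6m[48;2;15;12;6m🬎[38;2;16;13;6m[48;2;15;12;6m🬎[38;2;16;13;6m[48;2;15;12;6m🬎[38;2;18;9;21m[48;2;15;12;6m🬁[38;2;19;9;23m[48;2;15;12;6m🬎[38;2;44;21;52m[48;2;16;10;13m🬂[38;2;51;25;60m[48;2;16;11;9m🬂[38;2;16;13;6m[48;2;15;12;6m🬎[38;2;16;13;6m[48;2;15;12;6m🬎[38;2;16;13;6m[48;2;15;12;6m🬎[0m
[38;2;14;12;5m[48;2;13;11;5m🬂[38;2;14;12;5m[48;2;13;11;5m🬂[38;2;14;12;5m[48;2;13;11;5m🬂[38;2;14;12;5m[48;2;13;11;5m🬂[38;2;14;12;5m[48;2;13;11;5m🬂[38;2;14;12;5m[48;2;13;11;5m🬂[38;2;14;12;5m[48;2;13;11;5m🬂[38;2;14;12;5m[48;2;13;11;5m🬂[38;2;14;12;5m[48;2;13;11;5m🬂[38;2;14;12;5m[48;2;13;11;5m🬂[0m
</frame>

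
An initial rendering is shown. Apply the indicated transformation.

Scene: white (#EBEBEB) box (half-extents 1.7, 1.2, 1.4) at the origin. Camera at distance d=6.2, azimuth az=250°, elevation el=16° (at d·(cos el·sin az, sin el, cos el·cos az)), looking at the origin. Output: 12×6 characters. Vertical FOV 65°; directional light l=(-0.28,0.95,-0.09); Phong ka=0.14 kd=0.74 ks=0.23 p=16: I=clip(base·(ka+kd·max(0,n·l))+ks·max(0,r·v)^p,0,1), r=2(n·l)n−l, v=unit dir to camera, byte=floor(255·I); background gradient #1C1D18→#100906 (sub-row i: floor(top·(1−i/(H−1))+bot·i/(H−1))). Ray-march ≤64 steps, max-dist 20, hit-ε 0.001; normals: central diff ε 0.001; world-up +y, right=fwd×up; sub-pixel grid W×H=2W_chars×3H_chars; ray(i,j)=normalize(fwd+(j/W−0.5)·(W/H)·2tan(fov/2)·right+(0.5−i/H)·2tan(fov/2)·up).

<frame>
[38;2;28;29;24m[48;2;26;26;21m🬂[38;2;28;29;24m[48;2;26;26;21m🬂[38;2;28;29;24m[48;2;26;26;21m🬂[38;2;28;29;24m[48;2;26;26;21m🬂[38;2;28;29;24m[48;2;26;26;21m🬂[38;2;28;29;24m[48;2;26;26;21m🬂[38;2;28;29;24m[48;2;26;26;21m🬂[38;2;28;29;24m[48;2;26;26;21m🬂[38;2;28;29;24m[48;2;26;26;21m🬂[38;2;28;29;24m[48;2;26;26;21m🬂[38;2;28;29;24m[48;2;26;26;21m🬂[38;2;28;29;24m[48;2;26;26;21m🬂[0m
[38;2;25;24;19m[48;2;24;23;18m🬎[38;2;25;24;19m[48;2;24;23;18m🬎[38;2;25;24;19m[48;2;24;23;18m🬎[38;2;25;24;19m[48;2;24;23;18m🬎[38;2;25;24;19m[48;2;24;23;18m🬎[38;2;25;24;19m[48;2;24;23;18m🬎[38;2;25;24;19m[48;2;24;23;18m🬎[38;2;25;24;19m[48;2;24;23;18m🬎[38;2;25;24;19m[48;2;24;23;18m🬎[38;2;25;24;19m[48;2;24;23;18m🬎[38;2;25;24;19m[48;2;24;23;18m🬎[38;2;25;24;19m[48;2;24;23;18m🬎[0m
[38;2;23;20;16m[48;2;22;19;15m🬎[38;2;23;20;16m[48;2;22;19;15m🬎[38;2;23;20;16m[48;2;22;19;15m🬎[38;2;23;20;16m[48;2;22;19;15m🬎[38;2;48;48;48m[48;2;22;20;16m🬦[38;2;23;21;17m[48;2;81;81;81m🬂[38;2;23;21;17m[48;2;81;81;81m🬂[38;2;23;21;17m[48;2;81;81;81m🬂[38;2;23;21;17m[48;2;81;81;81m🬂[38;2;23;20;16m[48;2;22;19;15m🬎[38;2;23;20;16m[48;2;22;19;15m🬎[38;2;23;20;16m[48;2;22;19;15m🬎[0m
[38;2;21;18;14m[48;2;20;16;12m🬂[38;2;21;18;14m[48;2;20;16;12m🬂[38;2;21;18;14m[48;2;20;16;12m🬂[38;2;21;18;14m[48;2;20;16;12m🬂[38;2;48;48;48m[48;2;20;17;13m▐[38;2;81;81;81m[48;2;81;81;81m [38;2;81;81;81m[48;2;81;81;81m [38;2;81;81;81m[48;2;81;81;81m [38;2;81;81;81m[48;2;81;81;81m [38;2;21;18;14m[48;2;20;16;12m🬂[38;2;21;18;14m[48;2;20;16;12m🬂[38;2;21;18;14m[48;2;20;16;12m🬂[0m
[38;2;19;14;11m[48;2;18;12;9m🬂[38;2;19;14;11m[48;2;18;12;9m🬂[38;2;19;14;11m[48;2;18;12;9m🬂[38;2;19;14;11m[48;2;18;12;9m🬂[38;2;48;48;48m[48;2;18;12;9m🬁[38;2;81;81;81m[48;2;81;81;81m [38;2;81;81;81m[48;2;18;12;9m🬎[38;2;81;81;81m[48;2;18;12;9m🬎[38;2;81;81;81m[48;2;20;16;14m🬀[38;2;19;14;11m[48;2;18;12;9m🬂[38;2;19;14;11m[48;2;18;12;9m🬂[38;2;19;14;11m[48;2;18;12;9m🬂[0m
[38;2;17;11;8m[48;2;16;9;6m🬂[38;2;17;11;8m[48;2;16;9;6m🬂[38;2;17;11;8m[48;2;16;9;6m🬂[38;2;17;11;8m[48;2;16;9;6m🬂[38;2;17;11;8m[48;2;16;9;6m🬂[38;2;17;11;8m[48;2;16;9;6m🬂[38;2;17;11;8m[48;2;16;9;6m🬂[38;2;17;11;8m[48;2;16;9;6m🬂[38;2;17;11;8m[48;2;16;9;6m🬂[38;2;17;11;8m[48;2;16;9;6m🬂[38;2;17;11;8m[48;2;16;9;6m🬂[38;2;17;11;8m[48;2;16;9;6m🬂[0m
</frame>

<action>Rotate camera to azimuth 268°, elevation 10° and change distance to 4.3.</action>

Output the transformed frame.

<frame>
[38;2;28;29;24m[48;2;26;26;21m🬂[38;2;28;29;24m[48;2;26;26;21m🬂[38;2;28;29;24m[48;2;26;26;21m🬂[38;2;28;29;24m[48;2;26;26;21m🬂[38;2;28;29;24m[48;2;26;26;21m🬂[38;2;28;29;24m[48;2;26;26;21m🬂[38;2;28;29;24m[48;2;26;26;21m🬂[38;2;28;29;24m[48;2;26;26;21m🬂[38;2;28;29;24m[48;2;26;26;21m🬂[38;2;28;29;24m[48;2;26;26;21m🬂[38;2;28;29;24m[48;2;26;26;21m🬂[38;2;28;29;24m[48;2;26;26;21m🬂[0m
[38;2;25;24;19m[48;2;24;23;18m🬎[38;2;25;24;19m[48;2;24;23;18m🬎[38;2;81;81;81m[48;2;24;24;19m🬦[38;2;25;25;20m[48;2;81;81;81m🬂[38;2;25;25;20m[48;2;81;81;81m🬂[38;2;25;25;20m[48;2;81;81;81m🬂[38;2;25;25;20m[48;2;81;81;81m🬂[38;2;25;25;20m[48;2;81;81;81m🬂[38;2;25;25;20m[48;2;81;81;81m🬂[38;2;25;25;20m[48;2;81;81;81m🬂[38;2;81;81;81m[48;2;24;24;19m🬓[38;2;25;24;19m[48;2;24;23;18m🬎[0m
[38;2;23;20;16m[48;2;22;19;15m🬎[38;2;23;20;16m[48;2;22;19;15m🬎[38;2;81;81;81m[48;2;22;20;16m▐[38;2;81;81;81m[48;2;81;81;81m [38;2;81;81;81m[48;2;81;81;81m [38;2;81;81;81m[48;2;81;81;81m [38;2;81;81;81m[48;2;81;81;81m [38;2;81;81;81m[48;2;81;81;81m [38;2;81;81;81m[48;2;81;81;81m [38;2;81;81;81m[48;2;81;81;81m [38;2;81;81;81m[48;2;22;19;15m🬄[38;2;23;20;16m[48;2;22;19;15m🬎[0m
[38;2;21;18;14m[48;2;20;16;12m🬂[38;2;21;18;14m[48;2;20;16;12m🬂[38;2;81;81;81m[48;2;20;17;13m▐[38;2;81;81;81m[48;2;81;81;81m [38;2;81;81;81m[48;2;81;81;81m [38;2;81;81;81m[48;2;81;81;81m [38;2;81;81;81m[48;2;81;81;81m [38;2;81;81;81m[48;2;81;81;81m [38;2;81;81;81m[48;2;81;81;81m [38;2;81;81;81m[48;2;81;81;81m [38;2;21;18;14m[48;2;20;16;12m🬂[38;2;21;18;14m[48;2;20;16;12m🬂[0m
[38;2;19;14;11m[48;2;18;12;9m🬂[38;2;19;14;11m[48;2;18;12;9m🬂[38;2;81;81;81m[48;2;18;13;10m▐[38;2;81;81;81m[48;2;81;81;81m [38;2;81;81;81m[48;2;81;81;81m [38;2;81;81;81m[48;2;81;81;81m [38;2;81;81;81m[48;2;81;81;81m [38;2;81;81;81m[48;2;81;81;81m [38;2;81;81;81m[48;2;81;81;81m [38;2;81;81;81m[48;2;81;81;81m [38;2;19;14;11m[48;2;18;12;9m🬂[38;2;19;14;11m[48;2;18;12;9m🬂[0m
[38;2;17;11;8m[48;2;16;9;6m🬂[38;2;17;11;8m[48;2;16;9;6m🬂[38;2;17;11;8m[48;2;16;9;6m🬂[38;2;81;81;81m[48;2;16;9;6m🬎[38;2;81;81;81m[48;2;16;9;6m🬎[38;2;81;81;81m[48;2;16;9;6m🬎[38;2;81;81;81m[48;2;16;9;6m🬎[38;2;81;81;81m[48;2;16;9;6m🬎[38;2;81;81;81m[48;2;16;9;6m🬎[38;2;81;81;81m[48;2;16;9;6m🬎[38;2;17;11;8m[48;2;16;9;6m🬂[38;2;17;11;8m[48;2;16;9;6m🬂[0m
</frame>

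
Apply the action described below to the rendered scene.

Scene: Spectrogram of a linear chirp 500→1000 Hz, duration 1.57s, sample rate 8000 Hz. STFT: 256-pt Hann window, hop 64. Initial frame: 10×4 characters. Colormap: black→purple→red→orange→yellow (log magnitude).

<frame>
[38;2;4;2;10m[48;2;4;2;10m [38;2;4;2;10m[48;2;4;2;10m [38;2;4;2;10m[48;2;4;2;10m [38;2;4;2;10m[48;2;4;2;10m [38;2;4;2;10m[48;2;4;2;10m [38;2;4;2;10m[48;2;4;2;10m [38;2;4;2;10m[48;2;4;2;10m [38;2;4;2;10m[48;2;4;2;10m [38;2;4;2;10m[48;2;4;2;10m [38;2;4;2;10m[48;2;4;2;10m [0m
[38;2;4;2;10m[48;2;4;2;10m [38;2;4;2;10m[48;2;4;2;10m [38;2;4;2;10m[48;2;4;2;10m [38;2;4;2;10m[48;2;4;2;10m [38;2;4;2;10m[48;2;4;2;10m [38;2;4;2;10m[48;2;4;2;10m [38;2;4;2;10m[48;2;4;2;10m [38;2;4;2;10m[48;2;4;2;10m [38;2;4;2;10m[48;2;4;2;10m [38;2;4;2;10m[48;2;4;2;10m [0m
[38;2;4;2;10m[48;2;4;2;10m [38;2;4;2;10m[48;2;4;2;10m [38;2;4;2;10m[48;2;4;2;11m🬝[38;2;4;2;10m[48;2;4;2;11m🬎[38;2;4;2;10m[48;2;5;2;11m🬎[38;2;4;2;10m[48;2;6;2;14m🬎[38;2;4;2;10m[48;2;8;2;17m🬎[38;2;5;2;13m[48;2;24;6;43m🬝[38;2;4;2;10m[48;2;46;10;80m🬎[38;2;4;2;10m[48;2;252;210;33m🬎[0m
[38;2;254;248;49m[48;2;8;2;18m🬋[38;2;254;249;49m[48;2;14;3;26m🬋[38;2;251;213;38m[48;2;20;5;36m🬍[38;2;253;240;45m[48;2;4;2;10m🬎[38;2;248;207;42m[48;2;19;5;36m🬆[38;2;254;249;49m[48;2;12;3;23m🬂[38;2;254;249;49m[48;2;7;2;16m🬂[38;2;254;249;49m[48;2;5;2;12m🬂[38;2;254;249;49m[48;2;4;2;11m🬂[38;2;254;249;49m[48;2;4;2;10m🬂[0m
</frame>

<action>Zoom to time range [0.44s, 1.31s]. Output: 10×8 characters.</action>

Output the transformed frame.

<frame>
[38;2;4;2;10m[48;2;4;2;10m [38;2;4;2;10m[48;2;4;2;10m [38;2;4;2;10m[48;2;4;2;10m [38;2;4;2;10m[48;2;4;2;10m [38;2;4;2;10m[48;2;4;2;10m [38;2;4;2;10m[48;2;4;2;10m [38;2;4;2;10m[48;2;4;2;10m [38;2;4;2;10m[48;2;4;2;10m [38;2;4;2;10m[48;2;4;2;10m [38;2;4;2;10m[48;2;4;2;10m [0m
[38;2;4;2;10m[48;2;4;2;10m [38;2;4;2;10m[48;2;4;2;10m [38;2;4;2;10m[48;2;4;2;10m [38;2;4;2;10m[48;2;4;2;10m [38;2;4;2;10m[48;2;4;2;10m [38;2;4;2;10m[48;2;4;2;10m [38;2;4;2;10m[48;2;4;2;10m [38;2;4;2;10m[48;2;4;2;10m [38;2;4;2;10m[48;2;4;2;10m [38;2;4;2;10m[48;2;4;2;10m [0m
[38;2;4;2;10m[48;2;4;2;10m [38;2;4;2;10m[48;2;4;2;10m [38;2;4;2;10m[48;2;4;2;10m [38;2;4;2;10m[48;2;4;2;10m [38;2;4;2;10m[48;2;4;2;10m [38;2;4;2;10m[48;2;4;2;10m [38;2;4;2;10m[48;2;4;2;10m [38;2;4;2;10m[48;2;4;2;10m [38;2;4;2;10m[48;2;4;2;10m [38;2;4;2;10m[48;2;4;2;10m [0m
[38;2;4;2;10m[48;2;4;2;10m [38;2;4;2;10m[48;2;4;2;10m [38;2;4;2;10m[48;2;4;2;10m [38;2;4;2;10m[48;2;4;2;10m [38;2;4;2;10m[48;2;4;2;10m [38;2;4;2;10m[48;2;4;2;10m [38;2;4;2;10m[48;2;4;2;10m [38;2;4;2;10m[48;2;4;2;10m [38;2;4;2;10m[48;2;4;2;10m [38;2;4;2;10m[48;2;4;2;10m [0m
[38;2;4;2;10m[48;2;4;2;10m [38;2;4;2;10m[48;2;4;2;10m [38;2;4;2;10m[48;2;4;2;10m [38;2;4;2;10m[48;2;4;2;10m [38;2;4;2;10m[48;2;4;2;10m [38;2;4;2;10m[48;2;4;2;10m [38;2;4;2;10m[48;2;4;2;10m [38;2;4;2;10m[48;2;4;2;10m [38;2;4;2;10m[48;2;4;2;10m [38;2;4;2;10m[48;2;4;2;10m [0m
[38;2;4;2;10m[48;2;4;2;11m🬝[38;2;4;2;10m[48;2;4;2;11m🬎[38;2;4;2;10m[48;2;5;2;11m🬬[38;2;4;2;10m[48;2;5;2;12m🬎[38;2;4;2;10m[48;2;5;2;13m🬎[38;2;4;2;10m[48;2;6;2;14m🬎[38;2;4;2;11m[48;2;9;3;18m🬝[38;2;4;2;10m[48;2;10;3;21m🬎[38;2;4;2;10m[48;2;12;3;24m🬎[38;2;4;2;10m[48;2;23;6;43m🬎[0m
[38;2;7;2;16m[48;2;253;226;40m🬂[38;2;9;3;18m[48;2;253;234;42m🬂[38;2;52;13;44m[48;2;250;211;38m🬡[38;2;35;8;62m[48;2;254;248;49m🬰[38;2;254;248;49m[48;2;33;7;59m🬋[38;2;247;204;42m[48;2;48;12;44m🬍[38;2;253;229;41m[48;2;10;3;20m🬎[38;2;253;229;41m[48;2;8;2;17m🬎[38;2;246;202;44m[48;2;37;9;38m🬆[38;2;254;247;48m[48;2;25;6;46m🬂[0m
[38;2;7;2;16m[48;2;4;2;10m🬂[38;2;7;2;15m[48;2;4;2;10m🬀[38;2;5;2;12m[48;2;4;2;10m🬂[38;2;5;2;12m[48;2;4;2;10m🬂[38;2;4;2;11m[48;2;4;2;10m🬂[38;2;4;2;10m[48;2;4;2;11m🬺[38;2;4;2;11m[48;2;4;2;10m🬀[38;2;4;2;11m[48;2;4;2;10m🬀[38;2;4;2;10m[48;2;4;2;10m [38;2;4;2;10m[48;2;4;2;10m [0m
</frame>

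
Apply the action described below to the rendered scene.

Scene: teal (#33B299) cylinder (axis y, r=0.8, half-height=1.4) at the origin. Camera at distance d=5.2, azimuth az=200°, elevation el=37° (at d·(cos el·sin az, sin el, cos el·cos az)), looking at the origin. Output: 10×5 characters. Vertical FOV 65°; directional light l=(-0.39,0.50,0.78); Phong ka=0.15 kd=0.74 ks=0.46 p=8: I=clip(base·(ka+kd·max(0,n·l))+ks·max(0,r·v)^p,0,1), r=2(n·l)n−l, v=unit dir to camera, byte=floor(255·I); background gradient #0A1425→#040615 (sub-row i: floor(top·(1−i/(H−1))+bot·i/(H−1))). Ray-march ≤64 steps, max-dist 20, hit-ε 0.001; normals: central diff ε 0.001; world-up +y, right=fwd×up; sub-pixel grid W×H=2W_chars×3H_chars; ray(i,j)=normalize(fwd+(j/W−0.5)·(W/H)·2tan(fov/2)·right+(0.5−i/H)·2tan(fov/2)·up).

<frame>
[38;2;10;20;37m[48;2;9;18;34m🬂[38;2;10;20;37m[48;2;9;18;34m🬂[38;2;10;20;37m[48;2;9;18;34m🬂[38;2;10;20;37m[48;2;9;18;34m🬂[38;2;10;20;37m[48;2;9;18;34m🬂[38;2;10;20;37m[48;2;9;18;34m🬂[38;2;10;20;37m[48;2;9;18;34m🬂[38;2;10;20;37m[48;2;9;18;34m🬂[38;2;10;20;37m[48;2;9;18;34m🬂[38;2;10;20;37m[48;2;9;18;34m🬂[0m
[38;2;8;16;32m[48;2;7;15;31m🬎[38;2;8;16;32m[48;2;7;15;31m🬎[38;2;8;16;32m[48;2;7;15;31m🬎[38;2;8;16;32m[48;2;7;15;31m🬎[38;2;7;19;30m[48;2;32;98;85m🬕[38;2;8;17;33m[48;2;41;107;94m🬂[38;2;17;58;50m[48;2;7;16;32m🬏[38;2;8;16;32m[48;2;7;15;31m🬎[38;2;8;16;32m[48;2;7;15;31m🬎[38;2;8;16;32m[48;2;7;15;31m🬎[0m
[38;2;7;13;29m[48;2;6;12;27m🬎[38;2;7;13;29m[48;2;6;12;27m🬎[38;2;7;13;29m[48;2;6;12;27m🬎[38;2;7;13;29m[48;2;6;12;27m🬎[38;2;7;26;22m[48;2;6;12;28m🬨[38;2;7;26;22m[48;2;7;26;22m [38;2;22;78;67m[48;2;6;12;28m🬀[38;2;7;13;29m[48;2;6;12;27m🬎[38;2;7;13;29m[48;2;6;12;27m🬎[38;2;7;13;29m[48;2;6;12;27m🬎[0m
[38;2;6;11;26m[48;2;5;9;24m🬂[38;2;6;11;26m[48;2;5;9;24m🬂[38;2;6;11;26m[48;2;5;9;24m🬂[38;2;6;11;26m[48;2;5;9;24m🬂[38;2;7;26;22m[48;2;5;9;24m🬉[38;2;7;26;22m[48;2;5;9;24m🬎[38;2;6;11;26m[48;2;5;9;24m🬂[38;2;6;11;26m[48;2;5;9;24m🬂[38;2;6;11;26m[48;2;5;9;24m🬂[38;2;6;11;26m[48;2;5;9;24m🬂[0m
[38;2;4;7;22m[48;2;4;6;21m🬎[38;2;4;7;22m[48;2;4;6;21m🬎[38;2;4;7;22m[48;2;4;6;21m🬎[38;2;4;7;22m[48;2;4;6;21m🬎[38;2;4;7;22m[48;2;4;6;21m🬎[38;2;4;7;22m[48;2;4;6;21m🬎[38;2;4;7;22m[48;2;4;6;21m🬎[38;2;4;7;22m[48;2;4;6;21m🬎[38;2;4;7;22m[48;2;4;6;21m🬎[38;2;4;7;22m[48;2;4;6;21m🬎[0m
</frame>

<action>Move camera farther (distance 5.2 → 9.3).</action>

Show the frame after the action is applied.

<frame>
[38;2;10;20;37m[48;2;9;18;34m🬂[38;2;10;20;37m[48;2;9;18;34m🬂[38;2;10;20;37m[48;2;9;18;34m🬂[38;2;10;20;37m[48;2;9;18;34m🬂[38;2;10;20;37m[48;2;9;18;34m🬂[38;2;10;20;37m[48;2;9;18;34m🬂[38;2;10;20;37m[48;2;9;18;34m🬂[38;2;10;20;37m[48;2;9;18;34m🬂[38;2;10;20;37m[48;2;9;18;34m🬂[38;2;10;20;37m[48;2;9;18;34m🬂[0m
[38;2;8;16;32m[48;2;7;15;31m🬎[38;2;8;16;32m[48;2;7;15;31m🬎[38;2;8;16;32m[48;2;7;15;31m🬎[38;2;8;16;32m[48;2;7;15;31m🬎[38;2;8;16;32m[48;2;7;15;31m🬎[38;2;8;16;32m[48;2;7;15;31m🬎[38;2;8;16;32m[48;2;7;15;31m🬎[38;2;8;16;32m[48;2;7;15;31m🬎[38;2;8;16;32m[48;2;7;15;31m🬎[38;2;8;16;32m[48;2;7;15;31m🬎[0m
[38;2;7;13;29m[48;2;6;12;27m🬎[38;2;7;13;29m[48;2;6;12;27m🬎[38;2;7;13;29m[48;2;6;12;27m🬎[38;2;7;13;29m[48;2;6;12;27m🬎[38;2;34;100;87m[48;2;6;15;27m🬁[38;2;36;97;85m[48;2;6;21;23m🬊[38;2;7;13;29m[48;2;6;12;27m🬎[38;2;7;13;29m[48;2;6;12;27m🬎[38;2;7;13;29m[48;2;6;12;27m🬎[38;2;7;13;29m[48;2;6;12;27m🬎[0m
[38;2;6;11;26m[48;2;5;9;24m🬂[38;2;6;11;26m[48;2;5;9;24m🬂[38;2;6;11;26m[48;2;5;9;24m🬂[38;2;6;11;26m[48;2;5;9;24m🬂[38;2;6;11;26m[48;2;5;9;24m🬂[38;2;7;26;22m[48;2;5;9;24m🬀[38;2;6;11;26m[48;2;5;9;24m🬂[38;2;6;11;26m[48;2;5;9;24m🬂[38;2;6;11;26m[48;2;5;9;24m🬂[38;2;6;11;26m[48;2;5;9;24m🬂[0m
[38;2;4;7;22m[48;2;4;6;21m🬎[38;2;4;7;22m[48;2;4;6;21m🬎[38;2;4;7;22m[48;2;4;6;21m🬎[38;2;4;7;22m[48;2;4;6;21m🬎[38;2;4;7;22m[48;2;4;6;21m🬎[38;2;4;7;22m[48;2;4;6;21m🬎[38;2;4;7;22m[48;2;4;6;21m🬎[38;2;4;7;22m[48;2;4;6;21m🬎[38;2;4;7;22m[48;2;4;6;21m🬎[38;2;4;7;22m[48;2;4;6;21m🬎[0m
</frame>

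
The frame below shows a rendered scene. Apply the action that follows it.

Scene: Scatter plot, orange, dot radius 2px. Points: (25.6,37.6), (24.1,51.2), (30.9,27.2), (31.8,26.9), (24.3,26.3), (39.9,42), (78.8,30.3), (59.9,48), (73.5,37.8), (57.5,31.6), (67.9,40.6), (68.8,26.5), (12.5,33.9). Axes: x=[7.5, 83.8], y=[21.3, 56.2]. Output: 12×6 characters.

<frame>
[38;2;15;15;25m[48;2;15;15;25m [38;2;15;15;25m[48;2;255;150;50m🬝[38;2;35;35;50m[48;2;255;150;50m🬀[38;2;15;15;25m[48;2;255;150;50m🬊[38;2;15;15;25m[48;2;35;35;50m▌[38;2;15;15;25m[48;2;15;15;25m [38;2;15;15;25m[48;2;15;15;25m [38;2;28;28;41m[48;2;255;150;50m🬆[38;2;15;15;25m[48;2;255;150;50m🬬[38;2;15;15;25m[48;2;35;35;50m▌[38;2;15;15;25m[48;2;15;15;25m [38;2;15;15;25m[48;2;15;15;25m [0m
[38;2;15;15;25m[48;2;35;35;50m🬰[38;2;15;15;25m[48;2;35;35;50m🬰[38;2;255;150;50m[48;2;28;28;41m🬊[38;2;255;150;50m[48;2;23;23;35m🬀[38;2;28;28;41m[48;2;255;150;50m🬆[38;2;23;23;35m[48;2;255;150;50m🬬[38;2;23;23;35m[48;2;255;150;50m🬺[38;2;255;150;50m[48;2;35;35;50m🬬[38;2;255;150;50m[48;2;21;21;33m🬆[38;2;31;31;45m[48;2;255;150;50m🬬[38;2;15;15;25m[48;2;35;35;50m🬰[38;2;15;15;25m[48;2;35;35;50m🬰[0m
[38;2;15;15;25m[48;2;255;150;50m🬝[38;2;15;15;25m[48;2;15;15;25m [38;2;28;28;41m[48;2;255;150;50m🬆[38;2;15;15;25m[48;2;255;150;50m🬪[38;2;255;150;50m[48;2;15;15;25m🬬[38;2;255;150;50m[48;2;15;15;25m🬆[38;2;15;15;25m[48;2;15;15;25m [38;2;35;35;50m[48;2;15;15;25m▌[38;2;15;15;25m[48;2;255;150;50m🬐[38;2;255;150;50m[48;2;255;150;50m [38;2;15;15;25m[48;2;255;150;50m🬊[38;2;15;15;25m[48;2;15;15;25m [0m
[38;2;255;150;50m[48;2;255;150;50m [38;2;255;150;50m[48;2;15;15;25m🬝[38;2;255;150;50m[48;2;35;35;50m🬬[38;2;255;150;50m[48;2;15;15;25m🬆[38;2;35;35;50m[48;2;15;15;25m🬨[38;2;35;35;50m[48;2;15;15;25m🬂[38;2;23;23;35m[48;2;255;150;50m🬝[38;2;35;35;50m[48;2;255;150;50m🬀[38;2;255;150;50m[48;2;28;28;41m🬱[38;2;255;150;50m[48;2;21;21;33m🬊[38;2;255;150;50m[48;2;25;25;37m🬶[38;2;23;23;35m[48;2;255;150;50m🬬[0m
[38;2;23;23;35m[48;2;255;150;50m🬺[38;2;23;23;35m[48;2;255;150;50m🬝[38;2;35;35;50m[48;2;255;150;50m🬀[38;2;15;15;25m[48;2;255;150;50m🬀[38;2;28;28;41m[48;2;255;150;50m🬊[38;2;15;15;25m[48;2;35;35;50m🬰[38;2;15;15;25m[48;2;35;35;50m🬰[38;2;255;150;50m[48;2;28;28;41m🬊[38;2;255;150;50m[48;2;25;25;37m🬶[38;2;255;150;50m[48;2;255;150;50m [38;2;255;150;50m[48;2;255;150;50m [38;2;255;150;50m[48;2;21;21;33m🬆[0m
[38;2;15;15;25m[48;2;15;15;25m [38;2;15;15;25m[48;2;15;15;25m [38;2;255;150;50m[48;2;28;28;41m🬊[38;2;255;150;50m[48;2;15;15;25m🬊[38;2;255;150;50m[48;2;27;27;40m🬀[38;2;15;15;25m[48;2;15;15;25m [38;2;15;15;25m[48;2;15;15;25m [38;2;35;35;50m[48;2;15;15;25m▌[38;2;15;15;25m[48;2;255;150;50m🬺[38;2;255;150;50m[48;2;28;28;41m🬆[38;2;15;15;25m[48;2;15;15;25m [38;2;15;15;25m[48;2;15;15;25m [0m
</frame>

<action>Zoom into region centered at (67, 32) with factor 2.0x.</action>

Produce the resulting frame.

<frame>
[38;2;15;15;25m[48;2;15;15;25m [38;2;15;15;25m[48;2;15;15;25m [38;2;35;35;50m[48;2;15;15;25m▌[38;2;15;15;25m[48;2;15;15;25m [38;2;15;15;25m[48;2;35;35;50m▌[38;2;255;150;50m[48;2;15;15;25m🬊[38;2;255;150;50m[48;2;255;150;50m [38;2;255;150;50m[48;2;255;150;50m [38;2;15;15;25m[48;2;255;150;50m🬊[38;2;15;15;25m[48;2;35;35;50m▌[38;2;15;15;25m[48;2;15;15;25m [38;2;15;15;25m[48;2;15;15;25m [0m
[38;2;15;15;25m[48;2;35;35;50m🬰[38;2;15;15;25m[48;2;35;35;50m🬰[38;2;35;35;50m[48;2;15;15;25m🬛[38;2;15;15;25m[48;2;35;35;50m🬰[38;2;15;15;25m[48;2;35;35;50m🬐[38;2;15;15;25m[48;2;35;35;50m🬰[38;2;15;15;25m[48;2;35;35;50m🬰[38;2;255;150;50m[48;2;28;28;41m🬊[38;2;255;150;50m[48;2;23;23;35m🬀[38;2;15;15;25m[48;2;35;35;50m🬐[38;2;15;15;25m[48;2;35;35;50m🬰[38;2;15;15;25m[48;2;35;35;50m🬰[0m
[38;2;15;15;25m[48;2;15;15;25m [38;2;15;15;25m[48;2;255;150;50m🬝[38;2;35;35;50m[48;2;255;150;50m🬀[38;2;15;15;25m[48;2;255;150;50m🬊[38;2;15;15;25m[48;2;35;35;50m▌[38;2;15;15;25m[48;2;15;15;25m [38;2;15;15;25m[48;2;15;15;25m [38;2;35;35;50m[48;2;15;15;25m▌[38;2;15;15;25m[48;2;15;15;25m [38;2;27;27;40m[48;2;255;150;50m🬬[38;2;15;15;25m[48;2;15;15;25m [38;2;15;15;25m[48;2;15;15;25m [0m
[38;2;35;35;50m[48;2;15;15;25m🬂[38;2;35;35;50m[48;2;15;15;25m🬂[38;2;255;150;50m[48;2;28;28;41m🬊[38;2;255;150;50m[48;2;19;19;30m🬀[38;2;35;35;50m[48;2;15;15;25m🬨[38;2;35;35;50m[48;2;15;15;25m🬂[38;2;23;23;35m[48;2;255;150;50m🬬[38;2;35;35;50m[48;2;15;15;25m🬕[38;2;255;150;50m[48;2;25;25;37m🬫[38;2;255;150;50m[48;2;255;150;50m [38;2;255;150;50m[48;2;23;23;35m🬃[38;2;35;35;50m[48;2;15;15;25m🬂[0m
[38;2;15;15;25m[48;2;35;35;50m🬰[38;2;15;15;25m[48;2;35;35;50m🬰[38;2;35;35;50m[48;2;15;15;25m🬛[38;2;15;15;25m[48;2;35;35;50m🬰[38;2;15;15;25m[48;2;35;35;50m🬐[38;2;15;15;25m[48;2;255;150;50m🬐[38;2;255;150;50m[48;2;255;150;50m [38;2;27;27;40m[48;2;255;150;50m🬸[38;2;15;15;25m[48;2;35;35;50m🬰[38;2;255;150;50m[48;2;31;31;45m🬀[38;2;15;15;25m[48;2;35;35;50m🬰[38;2;15;15;25m[48;2;35;35;50m🬰[0m
[38;2;15;15;25m[48;2;15;15;25m [38;2;15;15;25m[48;2;15;15;25m [38;2;35;35;50m[48;2;15;15;25m▌[38;2;15;15;25m[48;2;15;15;25m [38;2;15;15;25m[48;2;35;35;50m▌[38;2;15;15;25m[48;2;15;15;25m [38;2;255;150;50m[48;2;15;15;25m🬀[38;2;35;35;50m[48;2;15;15;25m▌[38;2;15;15;25m[48;2;15;15;25m [38;2;15;15;25m[48;2;35;35;50m▌[38;2;15;15;25m[48;2;15;15;25m [38;2;15;15;25m[48;2;15;15;25m [0m
</frame>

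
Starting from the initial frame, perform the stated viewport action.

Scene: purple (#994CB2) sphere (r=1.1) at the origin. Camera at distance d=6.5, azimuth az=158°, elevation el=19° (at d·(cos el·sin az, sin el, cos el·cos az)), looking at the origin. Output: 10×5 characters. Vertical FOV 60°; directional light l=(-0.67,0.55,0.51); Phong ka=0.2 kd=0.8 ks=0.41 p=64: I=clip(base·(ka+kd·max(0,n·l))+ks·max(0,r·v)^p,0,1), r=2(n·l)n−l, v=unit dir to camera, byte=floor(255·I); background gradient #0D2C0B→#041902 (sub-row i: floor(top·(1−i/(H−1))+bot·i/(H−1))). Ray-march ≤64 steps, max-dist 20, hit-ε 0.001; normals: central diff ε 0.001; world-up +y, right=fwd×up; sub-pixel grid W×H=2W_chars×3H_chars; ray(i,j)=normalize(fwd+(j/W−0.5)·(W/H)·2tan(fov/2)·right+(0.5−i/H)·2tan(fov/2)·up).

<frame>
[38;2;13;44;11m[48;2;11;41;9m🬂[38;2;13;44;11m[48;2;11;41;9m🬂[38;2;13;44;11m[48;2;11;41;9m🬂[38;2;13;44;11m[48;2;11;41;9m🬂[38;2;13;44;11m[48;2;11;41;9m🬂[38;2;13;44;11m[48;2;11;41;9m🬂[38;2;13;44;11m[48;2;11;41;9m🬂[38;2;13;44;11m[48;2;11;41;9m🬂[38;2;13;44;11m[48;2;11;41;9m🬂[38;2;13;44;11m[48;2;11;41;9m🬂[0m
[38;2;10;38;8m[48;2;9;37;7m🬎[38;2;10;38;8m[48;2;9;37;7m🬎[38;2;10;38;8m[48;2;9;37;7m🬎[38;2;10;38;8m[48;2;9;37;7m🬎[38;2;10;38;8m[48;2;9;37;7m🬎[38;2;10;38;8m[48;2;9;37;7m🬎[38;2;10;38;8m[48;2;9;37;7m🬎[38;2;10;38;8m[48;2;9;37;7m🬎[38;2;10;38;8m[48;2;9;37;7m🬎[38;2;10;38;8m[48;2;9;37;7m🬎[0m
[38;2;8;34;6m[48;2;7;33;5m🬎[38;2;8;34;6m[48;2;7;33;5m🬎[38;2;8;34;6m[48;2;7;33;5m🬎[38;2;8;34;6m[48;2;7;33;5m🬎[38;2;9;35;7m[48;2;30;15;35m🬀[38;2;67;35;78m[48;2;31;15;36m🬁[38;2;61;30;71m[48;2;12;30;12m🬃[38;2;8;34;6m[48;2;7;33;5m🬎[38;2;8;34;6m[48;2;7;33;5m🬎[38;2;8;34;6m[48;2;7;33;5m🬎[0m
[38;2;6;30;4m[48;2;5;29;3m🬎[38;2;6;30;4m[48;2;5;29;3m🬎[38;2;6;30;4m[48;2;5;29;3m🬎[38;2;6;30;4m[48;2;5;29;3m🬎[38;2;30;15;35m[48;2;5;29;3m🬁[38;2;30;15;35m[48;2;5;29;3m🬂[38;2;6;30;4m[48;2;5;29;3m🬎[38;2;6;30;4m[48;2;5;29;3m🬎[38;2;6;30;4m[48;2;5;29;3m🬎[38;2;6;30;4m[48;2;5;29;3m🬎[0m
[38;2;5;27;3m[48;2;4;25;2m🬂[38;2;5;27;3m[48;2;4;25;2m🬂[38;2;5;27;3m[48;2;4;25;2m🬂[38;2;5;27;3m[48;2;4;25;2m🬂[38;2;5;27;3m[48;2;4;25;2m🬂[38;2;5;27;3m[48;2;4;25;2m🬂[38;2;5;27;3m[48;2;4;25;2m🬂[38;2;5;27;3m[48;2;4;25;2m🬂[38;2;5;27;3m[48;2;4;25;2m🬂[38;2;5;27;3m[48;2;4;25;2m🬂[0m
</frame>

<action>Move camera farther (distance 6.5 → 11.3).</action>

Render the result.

<frame>
[38;2;13;44;11m[48;2;11;41;9m🬂[38;2;13;44;11m[48;2;11;41;9m🬂[38;2;13;44;11m[48;2;11;41;9m🬂[38;2;13;44;11m[48;2;11;41;9m🬂[38;2;13;44;11m[48;2;11;41;9m🬂[38;2;13;44;11m[48;2;11;41;9m🬂[38;2;13;44;11m[48;2;11;41;9m🬂[38;2;13;44;11m[48;2;11;41;9m🬂[38;2;13;44;11m[48;2;11;41;9m🬂[38;2;13;44;11m[48;2;11;41;9m🬂[0m
[38;2;10;38;8m[48;2;9;37;7m🬎[38;2;10;38;8m[48;2;9;37;7m🬎[38;2;10;38;8m[48;2;9;37;7m🬎[38;2;10;38;8m[48;2;9;37;7m🬎[38;2;10;38;8m[48;2;9;37;7m🬎[38;2;10;38;8m[48;2;9;37;7m🬎[38;2;10;38;8m[48;2;9;37;7m🬎[38;2;10;38;8m[48;2;9;37;7m🬎[38;2;10;38;8m[48;2;9;37;7m🬎[38;2;10;38;8m[48;2;9;37;7m🬎[0m
[38;2;8;34;6m[48;2;7;33;5m🬎[38;2;8;34;6m[48;2;7;33;5m🬎[38;2;8;34;6m[48;2;7;33;5m🬎[38;2;8;34;6m[48;2;7;33;5m🬎[38;2;30;15;35m[48;2;8;34;6m🬦[38;2;21;23;23m[48;2;70;35;82m🬴[38;2;8;34;6m[48;2;7;33;5m🬎[38;2;8;34;6m[48;2;7;33;5m🬎[38;2;8;34;6m[48;2;7;33;5m🬎[38;2;8;34;6m[48;2;7;33;5m🬎[0m
[38;2;6;30;4m[48;2;5;29;3m🬎[38;2;6;30;4m[48;2;5;29;3m🬎[38;2;6;30;4m[48;2;5;29;3m🬎[38;2;6;30;4m[48;2;5;29;3m🬎[38;2;6;30;4m[48;2;5;29;3m🬎[38;2;6;30;4m[48;2;5;29;3m🬎[38;2;6;30;4m[48;2;5;29;3m🬎[38;2;6;30;4m[48;2;5;29;3m🬎[38;2;6;30;4m[48;2;5;29;3m🬎[38;2;6;30;4m[48;2;5;29;3m🬎[0m
[38;2;5;27;3m[48;2;4;25;2m🬂[38;2;5;27;3m[48;2;4;25;2m🬂[38;2;5;27;3m[48;2;4;25;2m🬂[38;2;5;27;3m[48;2;4;25;2m🬂[38;2;5;27;3m[48;2;4;25;2m🬂[38;2;5;27;3m[48;2;4;25;2m🬂[38;2;5;27;3m[48;2;4;25;2m🬂[38;2;5;27;3m[48;2;4;25;2m🬂[38;2;5;27;3m[48;2;4;25;2m🬂[38;2;5;27;3m[48;2;4;25;2m🬂[0m
</frame>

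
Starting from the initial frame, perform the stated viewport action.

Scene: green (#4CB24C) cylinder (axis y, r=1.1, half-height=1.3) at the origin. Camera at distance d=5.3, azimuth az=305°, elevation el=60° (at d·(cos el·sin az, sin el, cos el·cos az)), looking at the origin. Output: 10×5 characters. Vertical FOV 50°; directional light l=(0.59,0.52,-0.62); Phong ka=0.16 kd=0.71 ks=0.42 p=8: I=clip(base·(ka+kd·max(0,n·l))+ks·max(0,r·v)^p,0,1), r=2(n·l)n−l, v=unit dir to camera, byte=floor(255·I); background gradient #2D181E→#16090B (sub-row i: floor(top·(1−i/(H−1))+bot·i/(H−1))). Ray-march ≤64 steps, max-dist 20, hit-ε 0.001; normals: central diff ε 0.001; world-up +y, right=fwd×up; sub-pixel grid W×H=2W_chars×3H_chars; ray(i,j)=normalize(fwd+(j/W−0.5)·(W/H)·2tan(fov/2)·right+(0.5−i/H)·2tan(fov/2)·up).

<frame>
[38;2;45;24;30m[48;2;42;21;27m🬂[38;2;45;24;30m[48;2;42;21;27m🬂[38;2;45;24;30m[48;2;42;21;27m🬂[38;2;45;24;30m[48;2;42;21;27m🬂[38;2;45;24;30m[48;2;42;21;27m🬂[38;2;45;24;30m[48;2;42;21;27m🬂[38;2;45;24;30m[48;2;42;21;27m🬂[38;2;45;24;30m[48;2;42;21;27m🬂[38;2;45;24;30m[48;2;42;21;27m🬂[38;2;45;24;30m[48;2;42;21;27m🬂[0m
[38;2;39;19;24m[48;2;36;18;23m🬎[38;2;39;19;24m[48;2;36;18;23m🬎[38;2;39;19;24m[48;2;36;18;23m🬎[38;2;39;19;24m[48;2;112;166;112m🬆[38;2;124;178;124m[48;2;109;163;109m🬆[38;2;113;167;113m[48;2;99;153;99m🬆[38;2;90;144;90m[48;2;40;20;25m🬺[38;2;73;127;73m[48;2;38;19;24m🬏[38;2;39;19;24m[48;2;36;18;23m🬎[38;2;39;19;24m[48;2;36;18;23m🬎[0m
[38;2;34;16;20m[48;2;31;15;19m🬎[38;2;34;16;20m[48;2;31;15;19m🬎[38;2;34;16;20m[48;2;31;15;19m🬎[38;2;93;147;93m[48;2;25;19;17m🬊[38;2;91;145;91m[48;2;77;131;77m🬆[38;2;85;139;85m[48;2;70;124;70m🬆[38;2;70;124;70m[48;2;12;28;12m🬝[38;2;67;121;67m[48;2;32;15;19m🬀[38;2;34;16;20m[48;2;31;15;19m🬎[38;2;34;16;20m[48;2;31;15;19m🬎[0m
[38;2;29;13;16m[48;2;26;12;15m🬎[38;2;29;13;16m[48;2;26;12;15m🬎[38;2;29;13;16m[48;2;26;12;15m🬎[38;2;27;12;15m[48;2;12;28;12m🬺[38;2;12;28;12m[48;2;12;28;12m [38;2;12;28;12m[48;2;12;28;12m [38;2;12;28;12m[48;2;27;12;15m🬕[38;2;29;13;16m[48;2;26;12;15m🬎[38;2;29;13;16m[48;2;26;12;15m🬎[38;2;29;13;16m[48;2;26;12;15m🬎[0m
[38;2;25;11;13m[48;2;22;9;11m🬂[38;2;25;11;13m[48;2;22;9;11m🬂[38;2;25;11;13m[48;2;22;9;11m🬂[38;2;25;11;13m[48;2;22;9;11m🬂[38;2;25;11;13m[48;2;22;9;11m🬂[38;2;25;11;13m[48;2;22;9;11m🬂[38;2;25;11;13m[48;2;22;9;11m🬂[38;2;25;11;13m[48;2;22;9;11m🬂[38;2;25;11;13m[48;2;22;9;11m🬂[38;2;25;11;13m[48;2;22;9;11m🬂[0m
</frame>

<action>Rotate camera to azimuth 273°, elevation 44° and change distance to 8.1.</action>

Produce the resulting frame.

<frame>
[38;2;45;24;30m[48;2;42;21;27m🬂[38;2;45;24;30m[48;2;42;21;27m🬂[38;2;45;24;30m[48;2;42;21;27m🬂[38;2;45;24;30m[48;2;42;21;27m🬂[38;2;45;24;30m[48;2;42;21;27m🬂[38;2;45;24;30m[48;2;42;21;27m🬂[38;2;45;24;30m[48;2;42;21;27m🬂[38;2;45;24;30m[48;2;42;21;27m🬂[38;2;45;24;30m[48;2;42;21;27m🬂[38;2;45;24;30m[48;2;42;21;27m🬂[0m
[38;2;39;19;24m[48;2;36;18;23m🬎[38;2;39;19;24m[48;2;36;18;23m🬎[38;2;39;19;24m[48;2;36;18;23m🬎[38;2;39;19;24m[48;2;36;18;23m🬎[38;2;39;19;24m[48;2;71;125;71m🬎[38;2;39;19;24m[48;2;56;110;56m🬎[38;2;48;102;48m[48;2;38;19;24m🬏[38;2;39;19;24m[48;2;36;18;23m🬎[38;2;39;19;24m[48;2;36;18;23m🬎[38;2;39;19;24m[48;2;36;18;23m🬎[0m
[38;2;34;16;20m[48;2;31;15;19m🬎[38;2;34;16;20m[48;2;31;15;19m🬎[38;2;34;16;20m[48;2;31;15;19m🬎[38;2;34;16;20m[48;2;31;15;19m🬎[38;2;72;126;72m[48;2;15;36;15m🬂[38;2;57;111;57m[48;2;12;28;12m🬆[38;2;49;103;49m[48;2;24;20;16m🬀[38;2;34;16;20m[48;2;31;15;19m🬎[38;2;34;16;20m[48;2;31;15;19m🬎[38;2;34;16;20m[48;2;31;15;19m🬎[0m
[38;2;29;13;16m[48;2;26;12;15m🬎[38;2;29;13;16m[48;2;26;12;15m🬎[38;2;29;13;16m[48;2;26;12;15m🬎[38;2;29;13;16m[48;2;26;12;15m🬎[38;2;30;71;30m[48;2;20;18;14m🬀[38;2;12;28;12m[48;2;26;12;15m🬎[38;2;12;28;12m[48;2;27;12;15m🬀[38;2;29;13;16m[48;2;26;12;15m🬎[38;2;29;13;16m[48;2;26;12;15m🬎[38;2;29;13;16m[48;2;26;12;15m🬎[0m
[38;2;25;11;13m[48;2;22;9;11m🬂[38;2;25;11;13m[48;2;22;9;11m🬂[38;2;25;11;13m[48;2;22;9;11m🬂[38;2;25;11;13m[48;2;22;9;11m🬂[38;2;25;11;13m[48;2;22;9;11m🬂[38;2;25;11;13m[48;2;22;9;11m🬂[38;2;25;11;13m[48;2;22;9;11m🬂[38;2;25;11;13m[48;2;22;9;11m🬂[38;2;25;11;13m[48;2;22;9;11m🬂[38;2;25;11;13m[48;2;22;9;11m🬂[0m
</frame>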